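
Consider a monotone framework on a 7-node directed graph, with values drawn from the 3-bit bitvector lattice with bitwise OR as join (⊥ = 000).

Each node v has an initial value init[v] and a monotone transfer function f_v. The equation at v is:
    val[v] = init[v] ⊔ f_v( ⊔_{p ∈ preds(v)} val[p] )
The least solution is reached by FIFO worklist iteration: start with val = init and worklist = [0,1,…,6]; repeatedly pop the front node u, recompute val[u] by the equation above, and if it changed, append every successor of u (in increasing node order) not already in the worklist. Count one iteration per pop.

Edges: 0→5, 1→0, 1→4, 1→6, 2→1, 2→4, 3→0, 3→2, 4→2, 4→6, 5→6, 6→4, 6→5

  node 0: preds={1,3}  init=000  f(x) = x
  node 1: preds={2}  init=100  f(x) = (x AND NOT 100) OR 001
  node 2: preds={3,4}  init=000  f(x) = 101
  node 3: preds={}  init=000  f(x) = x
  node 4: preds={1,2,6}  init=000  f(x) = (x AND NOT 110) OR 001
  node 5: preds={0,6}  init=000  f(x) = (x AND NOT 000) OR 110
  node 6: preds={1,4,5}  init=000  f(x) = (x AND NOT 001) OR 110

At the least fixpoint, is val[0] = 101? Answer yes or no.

Trace (13 dequeues):
  [1] u=0 | in 100 | out 100 | prev 000 | push {}
  [2] u=1 | in 000 | out 101 | prev 100 | push {0}
  [3] u=2 | in 000 | out 101 | prev 000 | push {1}
  [4] u=3 | in 000 | out 000 | ==
  [5] u=4 | in 101 | out 001 | prev 000 | push {2}
  [6] u=5 | in 100 | out 110 | prev 000 | push {}
  [7] u=6 | in 111 | out 110 | prev 000 | push {4,5}
  [8] u=0 | in 101 | out 101 | prev 100 | push {}
  [9] u=1 | in 101 | out 101 | ==
  [10] u=2 | in 001 | out 101 | ==
  [11] u=4 | in 111 | out 001 | ==
  [12] u=5 | in 111 | out 111 | prev 110 | push {6}
  [13] u=6 | in 111 | out 110 | ==

Converged values:
  [0] 101
  [1] 101
  [2] 101
  [3] 000
  [4] 001
  [5] 111
  [6] 110

yes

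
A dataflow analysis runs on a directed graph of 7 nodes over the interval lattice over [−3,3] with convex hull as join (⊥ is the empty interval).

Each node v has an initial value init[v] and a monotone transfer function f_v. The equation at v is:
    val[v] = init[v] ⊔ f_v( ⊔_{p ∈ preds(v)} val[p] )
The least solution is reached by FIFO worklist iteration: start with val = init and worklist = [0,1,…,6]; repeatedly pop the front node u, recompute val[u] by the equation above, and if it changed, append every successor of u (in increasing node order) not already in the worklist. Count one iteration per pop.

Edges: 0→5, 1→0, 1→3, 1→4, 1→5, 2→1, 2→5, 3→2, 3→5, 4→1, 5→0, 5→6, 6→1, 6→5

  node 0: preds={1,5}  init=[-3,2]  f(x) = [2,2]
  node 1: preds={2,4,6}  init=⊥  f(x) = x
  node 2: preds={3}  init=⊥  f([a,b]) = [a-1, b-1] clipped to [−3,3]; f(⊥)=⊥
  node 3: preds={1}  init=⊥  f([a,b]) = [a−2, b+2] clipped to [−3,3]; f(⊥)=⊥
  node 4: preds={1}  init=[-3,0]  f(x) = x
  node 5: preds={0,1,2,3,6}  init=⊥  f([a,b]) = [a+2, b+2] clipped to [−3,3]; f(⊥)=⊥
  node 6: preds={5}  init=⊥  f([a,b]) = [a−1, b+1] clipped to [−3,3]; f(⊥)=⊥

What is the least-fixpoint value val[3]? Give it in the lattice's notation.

[-3,3]

Iteration log — 17 steps:
  step 1. node 0  ⊔preds=⊥  new=[-3,2]  stable
  step 2. node 1  ⊔preds=[-3,0]  new=[-3,0]  old=⊥  +wl: 0
  step 3. node 2  ⊔preds=⊥  new=⊥  stable
  step 4. node 3  ⊔preds=[-3,0]  new=[-3,2]  old=⊥  +wl: 2
  step 5. node 4  ⊔preds=[-3,0]  new=[-3,0]  stable
  step 6. node 5  ⊔preds=[-3,2]  new=[-1,3]  old=⊥  +wl: 
  step 7. node 6  ⊔preds=[-1,3]  new=[-2,3]  old=⊥  +wl: 1,5
  step 8. node 0  ⊔preds=[-3,3]  new=[-3,2]  stable
  step 9. node 2  ⊔preds=[-3,2]  new=[-3,1]  old=⊥  +wl: 
  step 10. node 1  ⊔preds=[-3,3]  new=[-3,3]  old=[-3,0]  +wl: 0,3,4
  step 11. node 5  ⊔preds=[-3,3]  new=[-1,3]  stable
  step 12. node 0  ⊔preds=[-3,3]  new=[-3,2]  stable
  step 13. node 3  ⊔preds=[-3,3]  new=[-3,3]  old=[-3,2]  +wl: 2,5
  step 14. node 4  ⊔preds=[-3,3]  new=[-3,3]  old=[-3,0]  +wl: 1
  step 15. node 2  ⊔preds=[-3,3]  new=[-3,2]  old=[-3,1]  +wl: 
  step 16. node 5  ⊔preds=[-3,3]  new=[-1,3]  stable
  step 17. node 1  ⊔preds=[-3,3]  new=[-3,3]  stable

Least fixpoint reached:
  node 0: [-3,2]
  node 1: [-3,3]
  node 2: [-3,2]
  node 3: [-3,3]
  node 4: [-3,3]
  node 5: [-1,3]
  node 6: [-2,3]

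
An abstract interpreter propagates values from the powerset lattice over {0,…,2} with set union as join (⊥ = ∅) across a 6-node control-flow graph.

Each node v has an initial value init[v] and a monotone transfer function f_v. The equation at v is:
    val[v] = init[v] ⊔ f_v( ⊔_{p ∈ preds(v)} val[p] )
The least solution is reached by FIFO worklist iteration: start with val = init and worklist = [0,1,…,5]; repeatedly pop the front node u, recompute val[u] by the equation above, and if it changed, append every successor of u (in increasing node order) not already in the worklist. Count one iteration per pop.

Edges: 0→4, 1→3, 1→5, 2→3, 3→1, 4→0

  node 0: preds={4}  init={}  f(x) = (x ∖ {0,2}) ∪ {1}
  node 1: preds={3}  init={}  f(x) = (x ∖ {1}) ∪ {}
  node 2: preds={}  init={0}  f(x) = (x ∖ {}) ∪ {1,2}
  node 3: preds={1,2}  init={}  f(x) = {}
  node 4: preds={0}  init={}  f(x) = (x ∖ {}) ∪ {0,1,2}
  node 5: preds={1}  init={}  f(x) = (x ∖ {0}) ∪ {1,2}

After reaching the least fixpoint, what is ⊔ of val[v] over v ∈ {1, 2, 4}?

{0,1,2}

Trace (7 dequeues):
  [1] u=0 | in {} | out {1} | prev {} | push {}
  [2] u=1 | in {} | out {} | ==
  [3] u=2 | in {} | out {0,1,2} | prev {0} | push {}
  [4] u=3 | in {0,1,2} | out {} | ==
  [5] u=4 | in {1} | out {0,1,2} | prev {} | push {0}
  [6] u=5 | in {} | out {1,2} | prev {} | push {}
  [7] u=0 | in {0,1,2} | out {1} | ==

Converged values:
  [0] {1}
  [1] {}
  [2] {0,1,2}
  [3] {}
  [4] {0,1,2}
  [5] {1,2}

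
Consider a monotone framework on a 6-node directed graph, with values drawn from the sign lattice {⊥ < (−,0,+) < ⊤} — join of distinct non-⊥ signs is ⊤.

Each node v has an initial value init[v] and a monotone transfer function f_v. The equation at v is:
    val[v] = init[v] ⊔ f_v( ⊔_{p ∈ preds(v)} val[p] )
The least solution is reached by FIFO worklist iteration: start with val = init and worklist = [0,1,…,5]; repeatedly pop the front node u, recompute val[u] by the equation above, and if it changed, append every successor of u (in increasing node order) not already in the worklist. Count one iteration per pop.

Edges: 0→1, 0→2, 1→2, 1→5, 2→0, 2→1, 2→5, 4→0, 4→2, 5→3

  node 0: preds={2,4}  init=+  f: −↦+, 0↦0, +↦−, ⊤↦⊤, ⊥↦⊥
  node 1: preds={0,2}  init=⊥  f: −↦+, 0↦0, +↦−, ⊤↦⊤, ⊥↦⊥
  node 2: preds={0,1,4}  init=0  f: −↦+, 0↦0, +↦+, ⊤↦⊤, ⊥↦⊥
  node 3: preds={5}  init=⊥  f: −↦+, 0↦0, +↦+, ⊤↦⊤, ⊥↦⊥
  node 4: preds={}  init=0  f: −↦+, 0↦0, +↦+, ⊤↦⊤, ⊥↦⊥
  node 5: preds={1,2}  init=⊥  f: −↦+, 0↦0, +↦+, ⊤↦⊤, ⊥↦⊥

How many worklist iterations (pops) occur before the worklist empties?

Trace (9 dequeues):
  [1] u=0 | in 0 | out ⊤ | prev + | push {}
  [2] u=1 | in ⊤ | out ⊤ | prev ⊥ | push {}
  [3] u=2 | in ⊤ | out ⊤ | prev 0 | push {0,1}
  [4] u=3 | in ⊥ | out ⊥ | ==
  [5] u=4 | in ⊥ | out 0 | ==
  [6] u=5 | in ⊤ | out ⊤ | prev ⊥ | push {3}
  [7] u=0 | in ⊤ | out ⊤ | ==
  [8] u=1 | in ⊤ | out ⊤ | ==
  [9] u=3 | in ⊤ | out ⊤ | prev ⊥ | push {}

Converged values:
  [0] ⊤
  [1] ⊤
  [2] ⊤
  [3] ⊤
  [4] 0
  [5] ⊤

9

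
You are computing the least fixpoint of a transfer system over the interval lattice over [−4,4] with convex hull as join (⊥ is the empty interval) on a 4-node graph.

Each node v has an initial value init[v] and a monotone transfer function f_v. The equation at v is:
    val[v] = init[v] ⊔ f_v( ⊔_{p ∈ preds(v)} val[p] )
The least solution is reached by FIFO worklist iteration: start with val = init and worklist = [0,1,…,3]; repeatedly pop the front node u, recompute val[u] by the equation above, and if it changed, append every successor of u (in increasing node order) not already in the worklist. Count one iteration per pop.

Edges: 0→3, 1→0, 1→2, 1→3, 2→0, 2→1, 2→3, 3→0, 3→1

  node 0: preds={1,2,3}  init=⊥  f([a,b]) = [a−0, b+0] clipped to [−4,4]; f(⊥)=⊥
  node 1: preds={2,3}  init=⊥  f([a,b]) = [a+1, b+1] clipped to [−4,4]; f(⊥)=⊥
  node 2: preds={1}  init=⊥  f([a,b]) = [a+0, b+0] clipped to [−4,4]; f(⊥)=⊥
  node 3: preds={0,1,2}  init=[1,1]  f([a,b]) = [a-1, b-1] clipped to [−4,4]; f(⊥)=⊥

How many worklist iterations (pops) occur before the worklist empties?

28

Worklist (28 pops):
  #1 pop 0: in=[1,1] → [1,1] (was ⊥); enqueue []
  #2 pop 1: in=[1,1] → [2,2] (was ⊥); enqueue [0]
  #3 pop 2: in=[2,2] → [2,2] (was ⊥); enqueue [1]
  #4 pop 3: in=[1,2] → [0,1] (was [1,1]); enqueue []
  #5 pop 0: in=[0,2] → [0,2] (was [1,1]); enqueue [3]
  #6 pop 1: in=[0,2] → [1,3] (was [2,2]); enqueue [0,2]
  #7 pop 3: in=[0,3] → [-1,2] (was [0,1]); enqueue [1]
  #8 pop 0: in=[-1,3] → [-1,3] (was [0,2]); enqueue [3]
  #9 pop 2: in=[1,3] → [1,3] (was [2,2]); enqueue [0]
  #10 pop 1: in=[-1,3] → [0,4] (was [1,3]); enqueue [2]
  #11 pop 3: in=[-1,4] → [-2,3] (was [-1,2]); enqueue [1]
  #12 pop 0: in=[-2,4] → [-2,4] (was [-1,3]); enqueue [3]
  #13 pop 2: in=[0,4] → [0,4] (was [1,3]); enqueue [0]
  #14 pop 1: in=[-2,4] → [-1,4] (was [0,4]); enqueue [2]
  #15 pop 3: in=[-2,4] → [-3,3] (was [-2,3]); enqueue [1]
  #16 pop 0: in=[-3,4] → [-3,4] (was [-2,4]); enqueue [3]
  #17 pop 2: in=[-1,4] → [-1,4] (was [0,4]); enqueue [0]
  #18 pop 1: in=[-3,4] → [-2,4] (was [-1,4]); enqueue [2]
  #19 pop 3: in=[-3,4] → [-4,3] (was [-3,3]); enqueue [1]
  #20 pop 0: in=[-4,4] → [-4,4] (was [-3,4]); enqueue [3]
  #21 pop 2: in=[-2,4] → [-2,4] (was [-1,4]); enqueue [0]
  #22 pop 1: in=[-4,4] → [-3,4] (was [-2,4]); enqueue [2]
  #23 pop 3: in=[-4,4] → [-4,3] (no change)
  #24 pop 0: in=[-4,4] → [-4,4] (no change)
  #25 pop 2: in=[-3,4] → [-3,4] (was [-2,4]); enqueue [0,1,3]
  #26 pop 0: in=[-4,4] → [-4,4] (no change)
  #27 pop 1: in=[-4,4] → [-3,4] (no change)
  #28 pop 3: in=[-4,4] → [-4,3] (no change)

Fixpoint:
  val[0] = [-4,4]
  val[1] = [-3,4]
  val[2] = [-3,4]
  val[3] = [-4,3]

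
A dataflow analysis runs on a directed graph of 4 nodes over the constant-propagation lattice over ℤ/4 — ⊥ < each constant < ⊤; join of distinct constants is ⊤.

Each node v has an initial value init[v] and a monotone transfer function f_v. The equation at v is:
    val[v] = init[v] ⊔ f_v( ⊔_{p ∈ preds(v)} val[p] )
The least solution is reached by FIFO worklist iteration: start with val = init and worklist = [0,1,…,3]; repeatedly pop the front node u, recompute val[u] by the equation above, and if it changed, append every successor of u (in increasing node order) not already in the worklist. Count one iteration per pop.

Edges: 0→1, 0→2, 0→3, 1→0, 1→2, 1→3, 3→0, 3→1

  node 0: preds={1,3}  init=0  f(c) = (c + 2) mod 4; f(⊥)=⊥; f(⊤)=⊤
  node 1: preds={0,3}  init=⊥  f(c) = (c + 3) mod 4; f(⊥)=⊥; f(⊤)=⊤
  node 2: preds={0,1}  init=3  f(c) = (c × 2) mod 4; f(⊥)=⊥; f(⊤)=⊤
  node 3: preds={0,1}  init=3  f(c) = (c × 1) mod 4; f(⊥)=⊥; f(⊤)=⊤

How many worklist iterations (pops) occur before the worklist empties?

Worklist (6 pops):
  #1 pop 0: in=3 → ⊤ (was 0); enqueue []
  #2 pop 1: in=⊤ → ⊤ (was ⊥); enqueue [0]
  #3 pop 2: in=⊤ → ⊤ (was 3); enqueue []
  #4 pop 3: in=⊤ → ⊤ (was 3); enqueue [1]
  #5 pop 0: in=⊤ → ⊤ (no change)
  #6 pop 1: in=⊤ → ⊤ (no change)

Fixpoint:
  val[0] = ⊤
  val[1] = ⊤
  val[2] = ⊤
  val[3] = ⊤

6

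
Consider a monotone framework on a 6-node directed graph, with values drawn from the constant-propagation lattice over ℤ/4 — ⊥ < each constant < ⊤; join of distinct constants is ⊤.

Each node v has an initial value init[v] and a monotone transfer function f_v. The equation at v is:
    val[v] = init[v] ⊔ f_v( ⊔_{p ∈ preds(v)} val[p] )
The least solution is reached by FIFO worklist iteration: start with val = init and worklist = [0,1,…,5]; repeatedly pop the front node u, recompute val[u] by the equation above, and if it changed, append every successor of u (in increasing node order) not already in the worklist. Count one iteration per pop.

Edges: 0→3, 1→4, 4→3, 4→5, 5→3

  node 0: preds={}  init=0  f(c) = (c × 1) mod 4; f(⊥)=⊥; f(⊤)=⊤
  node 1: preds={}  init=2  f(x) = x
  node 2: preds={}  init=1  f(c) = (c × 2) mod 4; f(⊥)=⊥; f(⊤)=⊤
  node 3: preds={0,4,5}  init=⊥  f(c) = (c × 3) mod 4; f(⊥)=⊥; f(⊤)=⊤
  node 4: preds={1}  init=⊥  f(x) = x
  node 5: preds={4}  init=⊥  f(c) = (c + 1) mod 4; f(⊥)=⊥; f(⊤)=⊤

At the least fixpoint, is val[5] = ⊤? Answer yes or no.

Worklist (7 pops):
  #1 pop 0: in=⊥ → 0 (no change)
  #2 pop 1: in=⊥ → 2 (no change)
  #3 pop 2: in=⊥ → 1 (no change)
  #4 pop 3: in=0 → 0 (was ⊥); enqueue []
  #5 pop 4: in=2 → 2 (was ⊥); enqueue [3]
  #6 pop 5: in=2 → 3 (was ⊥); enqueue []
  #7 pop 3: in=⊤ → ⊤ (was 0); enqueue []

Fixpoint:
  val[0] = 0
  val[1] = 2
  val[2] = 1
  val[3] = ⊤
  val[4] = 2
  val[5] = 3

no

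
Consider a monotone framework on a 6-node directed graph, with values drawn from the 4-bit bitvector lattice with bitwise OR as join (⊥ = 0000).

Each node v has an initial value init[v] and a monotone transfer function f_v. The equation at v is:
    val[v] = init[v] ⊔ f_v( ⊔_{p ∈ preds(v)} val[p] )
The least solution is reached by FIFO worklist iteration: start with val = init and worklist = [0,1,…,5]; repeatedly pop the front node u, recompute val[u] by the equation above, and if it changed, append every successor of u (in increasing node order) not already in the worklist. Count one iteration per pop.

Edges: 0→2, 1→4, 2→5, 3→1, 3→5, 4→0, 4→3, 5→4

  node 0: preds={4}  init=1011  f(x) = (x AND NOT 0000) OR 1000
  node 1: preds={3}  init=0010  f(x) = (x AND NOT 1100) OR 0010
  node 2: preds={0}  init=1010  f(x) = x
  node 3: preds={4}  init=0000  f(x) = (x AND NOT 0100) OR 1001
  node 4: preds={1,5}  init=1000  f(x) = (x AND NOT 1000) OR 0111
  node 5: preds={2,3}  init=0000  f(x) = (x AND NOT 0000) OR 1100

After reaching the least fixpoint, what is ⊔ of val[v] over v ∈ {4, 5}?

Iteration log — 13 steps:
  step 1. node 0  ⊔preds=1000  new=1011  stable
  step 2. node 1  ⊔preds=0000  new=0010  stable
  step 3. node 2  ⊔preds=1011  new=1011  old=1010  +wl: 
  step 4. node 3  ⊔preds=1000  new=1001  old=0000  +wl: 1
  step 5. node 4  ⊔preds=0010  new=1111  old=1000  +wl: 0,3
  step 6. node 5  ⊔preds=1011  new=1111  old=0000  +wl: 4
  step 7. node 1  ⊔preds=1001  new=0011  old=0010  +wl: 
  step 8. node 0  ⊔preds=1111  new=1111  old=1011  +wl: 2
  step 9. node 3  ⊔preds=1111  new=1011  old=1001  +wl: 1,5
  step 10. node 4  ⊔preds=1111  new=1111  stable
  step 11. node 2  ⊔preds=1111  new=1111  old=1011  +wl: 
  step 12. node 1  ⊔preds=1011  new=0011  stable
  step 13. node 5  ⊔preds=1111  new=1111  stable

Least fixpoint reached:
  node 0: 1111
  node 1: 0011
  node 2: 1111
  node 3: 1011
  node 4: 1111
  node 5: 1111

1111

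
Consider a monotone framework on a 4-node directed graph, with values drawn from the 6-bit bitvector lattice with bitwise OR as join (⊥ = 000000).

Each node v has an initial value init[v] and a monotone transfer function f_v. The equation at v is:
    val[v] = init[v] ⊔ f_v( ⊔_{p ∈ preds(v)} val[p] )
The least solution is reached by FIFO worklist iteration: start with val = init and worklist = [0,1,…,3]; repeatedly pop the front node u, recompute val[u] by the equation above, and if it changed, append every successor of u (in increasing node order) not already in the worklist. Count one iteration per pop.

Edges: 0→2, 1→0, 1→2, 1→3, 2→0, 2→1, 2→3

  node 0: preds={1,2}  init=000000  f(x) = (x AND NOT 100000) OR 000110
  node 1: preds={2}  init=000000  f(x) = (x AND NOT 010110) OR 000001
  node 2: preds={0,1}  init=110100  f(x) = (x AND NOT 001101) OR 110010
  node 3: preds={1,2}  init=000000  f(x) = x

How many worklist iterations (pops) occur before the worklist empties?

Trace (7 dequeues):
  [1] u=0 | in 110100 | out 010110 | prev 000000 | push {}
  [2] u=1 | in 110100 | out 100001 | prev 000000 | push {0}
  [3] u=2 | in 110111 | out 110110 | prev 110100 | push {1}
  [4] u=3 | in 110111 | out 110111 | prev 000000 | push {}
  [5] u=0 | in 110111 | out 010111 | prev 010110 | push {2}
  [6] u=1 | in 110110 | out 100001 | ==
  [7] u=2 | in 110111 | out 110110 | ==

Converged values:
  [0] 010111
  [1] 100001
  [2] 110110
  [3] 110111

7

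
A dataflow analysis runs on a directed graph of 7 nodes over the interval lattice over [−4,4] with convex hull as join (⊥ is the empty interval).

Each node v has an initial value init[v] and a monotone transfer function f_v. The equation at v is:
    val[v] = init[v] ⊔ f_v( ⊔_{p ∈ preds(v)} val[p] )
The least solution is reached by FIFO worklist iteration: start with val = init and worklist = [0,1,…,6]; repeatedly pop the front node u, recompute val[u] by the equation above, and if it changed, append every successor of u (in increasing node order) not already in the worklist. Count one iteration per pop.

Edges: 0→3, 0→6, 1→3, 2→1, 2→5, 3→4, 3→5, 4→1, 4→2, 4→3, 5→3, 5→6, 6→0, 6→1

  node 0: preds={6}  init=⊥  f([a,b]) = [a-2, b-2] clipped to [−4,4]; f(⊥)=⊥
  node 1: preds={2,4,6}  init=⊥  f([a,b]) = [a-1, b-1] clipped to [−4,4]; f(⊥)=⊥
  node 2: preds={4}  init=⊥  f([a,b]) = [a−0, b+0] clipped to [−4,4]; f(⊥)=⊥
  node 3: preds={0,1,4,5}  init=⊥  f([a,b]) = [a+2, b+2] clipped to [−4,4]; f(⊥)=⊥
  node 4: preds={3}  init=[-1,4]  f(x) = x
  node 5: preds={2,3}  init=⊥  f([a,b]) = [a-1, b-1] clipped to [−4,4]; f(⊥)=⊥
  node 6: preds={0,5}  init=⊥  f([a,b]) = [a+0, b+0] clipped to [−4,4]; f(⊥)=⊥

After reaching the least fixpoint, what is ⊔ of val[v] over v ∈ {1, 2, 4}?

[-4,4]

Trace (23 dequeues):
  [1] u=0 | in ⊥ | out ⊥ | ==
  [2] u=1 | in [-1,4] | out [-2,3] | prev ⊥ | push {}
  [3] u=2 | in [-1,4] | out [-1,4] | prev ⊥ | push {1}
  [4] u=3 | in [-2,4] | out [0,4] | prev ⊥ | push {}
  [5] u=4 | in [0,4] | out [-1,4] | ==
  [6] u=5 | in [-1,4] | out [-2,3] | prev ⊥ | push {3}
  [7] u=6 | in [-2,3] | out [-2,3] | prev ⊥ | push {0}
  [8] u=1 | in [-2,4] | out [-3,3] | prev [-2,3] | push {}
  [9] u=3 | in [-3,4] | out [-1,4] | prev [0,4] | push {4,5}
  [10] u=0 | in [-2,3] | out [-4,1] | prev ⊥ | push {3,6}
  [11] u=4 | in [-1,4] | out [-1,4] | ==
  [12] u=5 | in [-1,4] | out [-2,3] | ==
  [13] u=3 | in [-4,4] | out [-2,4] | prev [-1,4] | push {4,5}
  [14] u=6 | in [-4,3] | out [-4,3] | prev [-2,3] | push {0,1}
  [15] u=4 | in [-2,4] | out [-2,4] | prev [-1,4] | push {2,3}
  [16] u=5 | in [-2,4] | out [-3,3] | prev [-2,3] | push {6}
  [17] u=0 | in [-4,3] | out [-4,1] | ==
  [18] u=1 | in [-4,4] | out [-4,3] | prev [-3,3] | push {}
  [19] u=2 | in [-2,4] | out [-2,4] | prev [-1,4] | push {1,5}
  [20] u=3 | in [-4,4] | out [-2,4] | ==
  [21] u=6 | in [-4,3] | out [-4,3] | ==
  [22] u=1 | in [-4,4] | out [-4,3] | ==
  [23] u=5 | in [-2,4] | out [-3,3] | ==

Converged values:
  [0] [-4,1]
  [1] [-4,3]
  [2] [-2,4]
  [3] [-2,4]
  [4] [-2,4]
  [5] [-3,3]
  [6] [-4,3]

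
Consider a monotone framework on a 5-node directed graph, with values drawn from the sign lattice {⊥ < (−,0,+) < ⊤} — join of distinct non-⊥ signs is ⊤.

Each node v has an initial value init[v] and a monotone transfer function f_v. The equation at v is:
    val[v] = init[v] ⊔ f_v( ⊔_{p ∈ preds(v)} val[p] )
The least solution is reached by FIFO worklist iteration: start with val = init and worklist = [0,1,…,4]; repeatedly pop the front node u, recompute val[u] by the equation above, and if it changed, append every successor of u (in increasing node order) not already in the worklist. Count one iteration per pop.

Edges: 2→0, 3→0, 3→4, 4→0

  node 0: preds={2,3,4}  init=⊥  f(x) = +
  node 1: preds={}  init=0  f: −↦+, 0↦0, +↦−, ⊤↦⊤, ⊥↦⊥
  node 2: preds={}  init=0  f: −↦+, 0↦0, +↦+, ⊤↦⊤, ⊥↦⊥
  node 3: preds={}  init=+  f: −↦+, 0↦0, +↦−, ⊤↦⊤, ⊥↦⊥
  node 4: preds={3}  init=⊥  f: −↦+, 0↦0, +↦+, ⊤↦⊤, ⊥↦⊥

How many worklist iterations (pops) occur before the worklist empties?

6

Iteration log — 6 steps:
  step 1. node 0  ⊔preds=⊤  new=+  old=⊥  +wl: 
  step 2. node 1  ⊔preds=⊥  new=0  stable
  step 3. node 2  ⊔preds=⊥  new=0  stable
  step 4. node 3  ⊔preds=⊥  new=+  stable
  step 5. node 4  ⊔preds=+  new=+  old=⊥  +wl: 0
  step 6. node 0  ⊔preds=⊤  new=+  stable

Least fixpoint reached:
  node 0: +
  node 1: 0
  node 2: 0
  node 3: +
  node 4: +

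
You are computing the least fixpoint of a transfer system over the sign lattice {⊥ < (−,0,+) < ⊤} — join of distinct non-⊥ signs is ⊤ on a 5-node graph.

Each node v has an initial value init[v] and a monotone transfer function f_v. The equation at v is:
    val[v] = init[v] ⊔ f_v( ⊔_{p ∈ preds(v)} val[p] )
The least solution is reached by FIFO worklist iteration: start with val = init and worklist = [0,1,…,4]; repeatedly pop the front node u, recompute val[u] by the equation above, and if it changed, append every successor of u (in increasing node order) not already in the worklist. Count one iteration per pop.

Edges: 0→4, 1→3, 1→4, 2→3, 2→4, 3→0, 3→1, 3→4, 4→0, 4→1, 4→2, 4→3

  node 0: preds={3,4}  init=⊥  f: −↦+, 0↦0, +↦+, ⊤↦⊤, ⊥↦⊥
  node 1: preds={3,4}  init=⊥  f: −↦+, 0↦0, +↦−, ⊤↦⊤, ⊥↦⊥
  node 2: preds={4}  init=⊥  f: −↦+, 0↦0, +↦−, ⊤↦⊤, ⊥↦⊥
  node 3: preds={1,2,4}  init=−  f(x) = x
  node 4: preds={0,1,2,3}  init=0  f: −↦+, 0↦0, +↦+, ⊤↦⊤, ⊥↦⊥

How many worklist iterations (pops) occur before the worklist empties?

Worklist (10 pops):
  #1 pop 0: in=⊤ → ⊤ (was ⊥); enqueue []
  #2 pop 1: in=⊤ → ⊤ (was ⊥); enqueue []
  #3 pop 2: in=0 → 0 (was ⊥); enqueue []
  #4 pop 3: in=⊤ → ⊤ (was −); enqueue [0,1]
  #5 pop 4: in=⊤ → ⊤ (was 0); enqueue [2,3]
  #6 pop 0: in=⊤ → ⊤ (no change)
  #7 pop 1: in=⊤ → ⊤ (no change)
  #8 pop 2: in=⊤ → ⊤ (was 0); enqueue [4]
  #9 pop 3: in=⊤ → ⊤ (no change)
  #10 pop 4: in=⊤ → ⊤ (no change)

Fixpoint:
  val[0] = ⊤
  val[1] = ⊤
  val[2] = ⊤
  val[3] = ⊤
  val[4] = ⊤

10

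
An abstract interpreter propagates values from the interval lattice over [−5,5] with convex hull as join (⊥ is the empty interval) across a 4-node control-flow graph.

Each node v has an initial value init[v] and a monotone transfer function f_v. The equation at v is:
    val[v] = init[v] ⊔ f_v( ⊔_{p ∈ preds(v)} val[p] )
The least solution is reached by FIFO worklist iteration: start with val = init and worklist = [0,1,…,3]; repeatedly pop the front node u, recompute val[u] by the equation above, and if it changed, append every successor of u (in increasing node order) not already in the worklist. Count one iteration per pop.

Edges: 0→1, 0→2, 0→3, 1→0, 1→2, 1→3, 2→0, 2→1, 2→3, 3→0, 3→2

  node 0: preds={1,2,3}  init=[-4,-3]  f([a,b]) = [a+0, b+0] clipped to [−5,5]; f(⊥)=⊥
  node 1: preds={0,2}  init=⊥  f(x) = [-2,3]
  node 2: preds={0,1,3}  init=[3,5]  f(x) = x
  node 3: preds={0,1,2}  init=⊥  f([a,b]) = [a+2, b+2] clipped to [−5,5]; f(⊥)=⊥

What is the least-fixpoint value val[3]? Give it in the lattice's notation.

[-2,5]

Trace (7 dequeues):
  [1] u=0 | in [3,5] | out [-4,5] | prev [-4,-3] | push {}
  [2] u=1 | in [-4,5] | out [-2,3] | prev ⊥ | push {0}
  [3] u=2 | in [-4,5] | out [-4,5] | prev [3,5] | push {1}
  [4] u=3 | in [-4,5] | out [-2,5] | prev ⊥ | push {2}
  [5] u=0 | in [-4,5] | out [-4,5] | ==
  [6] u=1 | in [-4,5] | out [-2,3] | ==
  [7] u=2 | in [-4,5] | out [-4,5] | ==

Converged values:
  [0] [-4,5]
  [1] [-2,3]
  [2] [-4,5]
  [3] [-2,5]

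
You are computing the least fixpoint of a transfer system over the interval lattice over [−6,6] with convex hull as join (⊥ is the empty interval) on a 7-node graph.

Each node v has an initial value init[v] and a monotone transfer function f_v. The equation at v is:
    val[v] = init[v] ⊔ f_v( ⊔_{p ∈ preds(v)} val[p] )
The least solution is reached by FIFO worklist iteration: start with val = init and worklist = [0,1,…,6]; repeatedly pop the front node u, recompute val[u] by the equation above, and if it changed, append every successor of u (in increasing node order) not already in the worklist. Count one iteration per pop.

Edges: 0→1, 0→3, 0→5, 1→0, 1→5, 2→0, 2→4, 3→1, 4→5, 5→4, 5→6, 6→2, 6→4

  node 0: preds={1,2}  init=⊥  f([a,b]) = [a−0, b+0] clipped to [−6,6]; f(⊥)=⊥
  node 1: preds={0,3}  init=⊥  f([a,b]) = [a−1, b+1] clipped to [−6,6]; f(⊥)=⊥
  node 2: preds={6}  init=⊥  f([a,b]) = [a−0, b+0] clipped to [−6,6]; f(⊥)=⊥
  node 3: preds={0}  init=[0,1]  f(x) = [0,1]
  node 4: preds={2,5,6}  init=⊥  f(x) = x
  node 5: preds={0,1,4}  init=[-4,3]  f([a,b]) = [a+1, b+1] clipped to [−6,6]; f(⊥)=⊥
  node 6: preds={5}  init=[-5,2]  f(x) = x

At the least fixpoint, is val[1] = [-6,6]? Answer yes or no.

Worklist (32 pops):
  #1 pop 0: in=⊥ → ⊥ (no change)
  #2 pop 1: in=[0,1] → [-1,2] (was ⊥); enqueue [0]
  #3 pop 2: in=[-5,2] → [-5,2] (was ⊥); enqueue []
  #4 pop 3: in=⊥ → [0,1] (no change)
  #5 pop 4: in=[-5,3] → [-5,3] (was ⊥); enqueue []
  #6 pop 5: in=[-5,3] → [-4,4] (was [-4,3]); enqueue [4]
  #7 pop 6: in=[-4,4] → [-5,4] (was [-5,2]); enqueue [2]
  #8 pop 0: in=[-5,2] → [-5,2] (was ⊥); enqueue [1,3,5]
  #9 pop 4: in=[-5,4] → [-5,4] (was [-5,3]); enqueue []
  #10 pop 2: in=[-5,4] → [-5,4] (was [-5,2]); enqueue [0,4]
  #11 pop 1: in=[-5,2] → [-6,3] (was [-1,2]); enqueue []
  #12 pop 3: in=[-5,2] → [0,1] (no change)
  #13 pop 5: in=[-6,4] → [-5,5] (was [-4,4]); enqueue [6]
  #14 pop 0: in=[-6,4] → [-6,4] (was [-5,2]); enqueue [1,3,5]
  #15 pop 4: in=[-5,5] → [-5,5] (was [-5,4]); enqueue []
  #16 pop 6: in=[-5,5] → [-5,5] (was [-5,4]); enqueue [2,4]
  #17 pop 1: in=[-6,4] → [-6,5] (was [-6,3]); enqueue [0]
  #18 pop 3: in=[-6,4] → [0,1] (no change)
  #19 pop 5: in=[-6,5] → [-5,6] (was [-5,5]); enqueue [6]
  #20 pop 2: in=[-5,5] → [-5,5] (was [-5,4]); enqueue []
  #21 pop 4: in=[-5,6] → [-5,6] (was [-5,5]); enqueue [5]
  #22 pop 0: in=[-6,5] → [-6,5] (was [-6,4]); enqueue [1,3]
  #23 pop 6: in=[-5,6] → [-5,6] (was [-5,5]); enqueue [2,4]
  #24 pop 5: in=[-6,6] → [-5,6] (no change)
  #25 pop 1: in=[-6,5] → [-6,6] (was [-6,5]); enqueue [0,5]
  #26 pop 3: in=[-6,5] → [0,1] (no change)
  #27 pop 2: in=[-5,6] → [-5,6] (was [-5,5]); enqueue []
  #28 pop 4: in=[-5,6] → [-5,6] (no change)
  #29 pop 0: in=[-6,6] → [-6,6] (was [-6,5]); enqueue [1,3]
  #30 pop 5: in=[-6,6] → [-5,6] (no change)
  #31 pop 1: in=[-6,6] → [-6,6] (no change)
  #32 pop 3: in=[-6,6] → [0,1] (no change)

Fixpoint:
  val[0] = [-6,6]
  val[1] = [-6,6]
  val[2] = [-5,6]
  val[3] = [0,1]
  val[4] = [-5,6]
  val[5] = [-5,6]
  val[6] = [-5,6]

yes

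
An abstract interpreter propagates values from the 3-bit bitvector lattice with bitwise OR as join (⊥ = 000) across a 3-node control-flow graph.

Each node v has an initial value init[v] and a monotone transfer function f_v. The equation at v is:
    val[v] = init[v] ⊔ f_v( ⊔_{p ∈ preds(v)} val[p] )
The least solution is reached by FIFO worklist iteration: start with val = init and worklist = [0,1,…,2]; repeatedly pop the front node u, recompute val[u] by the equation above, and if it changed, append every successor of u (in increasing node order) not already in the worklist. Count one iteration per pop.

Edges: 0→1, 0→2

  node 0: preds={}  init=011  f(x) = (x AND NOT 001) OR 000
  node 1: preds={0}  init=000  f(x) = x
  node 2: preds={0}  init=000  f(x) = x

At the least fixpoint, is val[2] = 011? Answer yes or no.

Trace (3 dequeues):
  [1] u=0 | in 000 | out 011 | ==
  [2] u=1 | in 011 | out 011 | prev 000 | push {}
  [3] u=2 | in 011 | out 011 | prev 000 | push {}

Converged values:
  [0] 011
  [1] 011
  [2] 011

yes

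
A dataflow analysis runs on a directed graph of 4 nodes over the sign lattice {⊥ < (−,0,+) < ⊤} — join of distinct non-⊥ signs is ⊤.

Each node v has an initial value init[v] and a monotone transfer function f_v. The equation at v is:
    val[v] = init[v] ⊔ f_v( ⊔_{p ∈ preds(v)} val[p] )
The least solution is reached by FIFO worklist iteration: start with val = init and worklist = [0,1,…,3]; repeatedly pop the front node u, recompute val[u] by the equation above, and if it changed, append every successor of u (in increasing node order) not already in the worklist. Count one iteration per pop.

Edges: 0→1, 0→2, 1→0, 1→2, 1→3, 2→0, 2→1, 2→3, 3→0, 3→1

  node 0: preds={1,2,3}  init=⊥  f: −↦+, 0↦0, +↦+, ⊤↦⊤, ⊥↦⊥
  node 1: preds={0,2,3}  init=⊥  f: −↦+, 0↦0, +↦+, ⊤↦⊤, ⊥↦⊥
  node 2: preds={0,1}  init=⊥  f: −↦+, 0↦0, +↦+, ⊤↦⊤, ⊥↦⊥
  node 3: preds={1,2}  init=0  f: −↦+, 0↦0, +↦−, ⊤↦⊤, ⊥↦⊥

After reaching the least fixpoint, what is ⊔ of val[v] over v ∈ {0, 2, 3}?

0

Iteration log — 6 steps:
  step 1. node 0  ⊔preds=0  new=0  old=⊥  +wl: 
  step 2. node 1  ⊔preds=0  new=0  old=⊥  +wl: 0
  step 3. node 2  ⊔preds=0  new=0  old=⊥  +wl: 1
  step 4. node 3  ⊔preds=0  new=0  stable
  step 5. node 0  ⊔preds=0  new=0  stable
  step 6. node 1  ⊔preds=0  new=0  stable

Least fixpoint reached:
  node 0: 0
  node 1: 0
  node 2: 0
  node 3: 0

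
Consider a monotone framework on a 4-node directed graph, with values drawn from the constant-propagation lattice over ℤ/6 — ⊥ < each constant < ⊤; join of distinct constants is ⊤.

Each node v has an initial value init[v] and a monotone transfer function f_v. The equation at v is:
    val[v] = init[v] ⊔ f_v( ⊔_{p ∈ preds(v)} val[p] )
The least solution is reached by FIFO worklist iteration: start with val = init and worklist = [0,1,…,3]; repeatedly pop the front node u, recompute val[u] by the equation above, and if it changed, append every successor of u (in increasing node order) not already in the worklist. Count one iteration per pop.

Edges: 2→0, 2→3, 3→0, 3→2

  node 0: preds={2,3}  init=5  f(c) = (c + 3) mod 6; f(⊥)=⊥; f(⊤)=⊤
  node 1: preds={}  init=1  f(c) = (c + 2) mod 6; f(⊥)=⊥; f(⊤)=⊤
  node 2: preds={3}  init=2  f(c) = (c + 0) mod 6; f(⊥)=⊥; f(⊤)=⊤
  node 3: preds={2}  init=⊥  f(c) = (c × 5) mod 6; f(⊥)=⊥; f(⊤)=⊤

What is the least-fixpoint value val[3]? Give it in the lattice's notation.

Iteration log — 10 steps:
  step 1. node 0  ⊔preds=2  new=5  stable
  step 2. node 1  ⊔preds=⊥  new=1  stable
  step 3. node 2  ⊔preds=⊥  new=2  stable
  step 4. node 3  ⊔preds=2  new=4  old=⊥  +wl: 0,2
  step 5. node 0  ⊔preds=⊤  new=⊤  old=5  +wl: 
  step 6. node 2  ⊔preds=4  new=⊤  old=2  +wl: 0,3
  step 7. node 0  ⊔preds=⊤  new=⊤  stable
  step 8. node 3  ⊔preds=⊤  new=⊤  old=4  +wl: 0,2
  step 9. node 0  ⊔preds=⊤  new=⊤  stable
  step 10. node 2  ⊔preds=⊤  new=⊤  stable

Least fixpoint reached:
  node 0: ⊤
  node 1: 1
  node 2: ⊤
  node 3: ⊤

⊤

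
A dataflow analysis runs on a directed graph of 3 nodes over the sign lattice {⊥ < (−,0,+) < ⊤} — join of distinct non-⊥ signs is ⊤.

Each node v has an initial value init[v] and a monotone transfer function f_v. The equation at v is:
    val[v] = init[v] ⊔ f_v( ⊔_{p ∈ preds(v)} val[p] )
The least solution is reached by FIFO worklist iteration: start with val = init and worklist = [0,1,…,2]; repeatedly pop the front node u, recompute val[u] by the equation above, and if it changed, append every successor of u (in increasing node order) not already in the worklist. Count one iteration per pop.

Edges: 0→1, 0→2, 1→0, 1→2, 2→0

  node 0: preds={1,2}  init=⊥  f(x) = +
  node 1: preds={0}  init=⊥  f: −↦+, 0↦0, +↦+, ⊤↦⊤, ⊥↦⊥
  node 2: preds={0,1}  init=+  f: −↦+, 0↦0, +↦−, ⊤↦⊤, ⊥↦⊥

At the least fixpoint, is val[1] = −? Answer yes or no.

no

Trace (4 dequeues):
  [1] u=0 | in + | out + | prev ⊥ | push {}
  [2] u=1 | in + | out + | prev ⊥ | push {0}
  [3] u=2 | in + | out ⊤ | prev + | push {}
  [4] u=0 | in ⊤ | out + | ==

Converged values:
  [0] +
  [1] +
  [2] ⊤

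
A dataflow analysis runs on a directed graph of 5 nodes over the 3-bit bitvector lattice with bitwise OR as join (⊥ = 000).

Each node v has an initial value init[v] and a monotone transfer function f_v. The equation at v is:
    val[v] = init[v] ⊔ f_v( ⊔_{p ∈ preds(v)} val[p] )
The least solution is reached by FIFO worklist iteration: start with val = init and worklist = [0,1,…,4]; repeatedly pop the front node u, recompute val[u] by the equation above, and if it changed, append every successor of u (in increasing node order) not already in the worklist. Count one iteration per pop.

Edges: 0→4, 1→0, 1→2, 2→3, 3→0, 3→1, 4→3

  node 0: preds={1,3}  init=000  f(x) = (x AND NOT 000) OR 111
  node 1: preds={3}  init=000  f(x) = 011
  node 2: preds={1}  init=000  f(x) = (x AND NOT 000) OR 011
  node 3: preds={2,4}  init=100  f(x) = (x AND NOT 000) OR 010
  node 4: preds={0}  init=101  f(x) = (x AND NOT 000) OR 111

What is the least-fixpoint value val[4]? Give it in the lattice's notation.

111

Iteration log — 8 steps:
  step 1. node 0  ⊔preds=100  new=111  old=000  +wl: 
  step 2. node 1  ⊔preds=100  new=011  old=000  +wl: 0
  step 3. node 2  ⊔preds=011  new=011  old=000  +wl: 
  step 4. node 3  ⊔preds=111  new=111  old=100  +wl: 1
  step 5. node 4  ⊔preds=111  new=111  old=101  +wl: 3
  step 6. node 0  ⊔preds=111  new=111  stable
  step 7. node 1  ⊔preds=111  new=011  stable
  step 8. node 3  ⊔preds=111  new=111  stable

Least fixpoint reached:
  node 0: 111
  node 1: 011
  node 2: 011
  node 3: 111
  node 4: 111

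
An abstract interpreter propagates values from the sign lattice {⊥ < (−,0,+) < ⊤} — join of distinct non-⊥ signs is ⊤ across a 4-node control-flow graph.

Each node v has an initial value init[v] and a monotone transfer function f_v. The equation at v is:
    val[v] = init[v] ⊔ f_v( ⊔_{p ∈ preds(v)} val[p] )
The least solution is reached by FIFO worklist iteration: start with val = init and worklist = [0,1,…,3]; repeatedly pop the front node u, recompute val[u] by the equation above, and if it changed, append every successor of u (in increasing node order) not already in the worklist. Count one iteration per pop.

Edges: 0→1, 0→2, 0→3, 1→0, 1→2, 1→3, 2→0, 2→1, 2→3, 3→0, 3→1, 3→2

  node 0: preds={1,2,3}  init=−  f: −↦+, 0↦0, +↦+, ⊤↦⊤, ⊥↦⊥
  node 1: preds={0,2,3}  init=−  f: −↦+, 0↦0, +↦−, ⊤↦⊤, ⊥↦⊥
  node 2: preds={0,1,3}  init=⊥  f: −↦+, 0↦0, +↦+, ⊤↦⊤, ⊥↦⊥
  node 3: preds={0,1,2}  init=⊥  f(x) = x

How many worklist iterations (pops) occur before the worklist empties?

Iteration log — 7 steps:
  step 1. node 0  ⊔preds=−  new=⊤  old=−  +wl: 
  step 2. node 1  ⊔preds=⊤  new=⊤  old=−  +wl: 0
  step 3. node 2  ⊔preds=⊤  new=⊤  old=⊥  +wl: 1
  step 4. node 3  ⊔preds=⊤  new=⊤  old=⊥  +wl: 2
  step 5. node 0  ⊔preds=⊤  new=⊤  stable
  step 6. node 1  ⊔preds=⊤  new=⊤  stable
  step 7. node 2  ⊔preds=⊤  new=⊤  stable

Least fixpoint reached:
  node 0: ⊤
  node 1: ⊤
  node 2: ⊤
  node 3: ⊤

7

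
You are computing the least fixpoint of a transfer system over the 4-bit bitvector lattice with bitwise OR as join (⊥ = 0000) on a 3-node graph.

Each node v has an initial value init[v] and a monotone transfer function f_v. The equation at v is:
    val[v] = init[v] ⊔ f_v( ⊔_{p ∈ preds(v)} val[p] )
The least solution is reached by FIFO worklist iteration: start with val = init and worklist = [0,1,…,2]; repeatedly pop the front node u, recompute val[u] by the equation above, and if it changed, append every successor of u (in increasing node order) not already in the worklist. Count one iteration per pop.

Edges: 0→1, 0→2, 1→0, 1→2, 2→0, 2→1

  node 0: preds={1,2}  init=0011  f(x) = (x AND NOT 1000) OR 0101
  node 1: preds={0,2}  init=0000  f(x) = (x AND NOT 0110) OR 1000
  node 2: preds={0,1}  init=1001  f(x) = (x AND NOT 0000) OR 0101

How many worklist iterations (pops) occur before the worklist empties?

Worklist (5 pops):
  #1 pop 0: in=1001 → 0111 (was 0011); enqueue []
  #2 pop 1: in=1111 → 1001 (was 0000); enqueue [0]
  #3 pop 2: in=1111 → 1111 (was 1001); enqueue [1]
  #4 pop 0: in=1111 → 0111 (no change)
  #5 pop 1: in=1111 → 1001 (no change)

Fixpoint:
  val[0] = 0111
  val[1] = 1001
  val[2] = 1111

5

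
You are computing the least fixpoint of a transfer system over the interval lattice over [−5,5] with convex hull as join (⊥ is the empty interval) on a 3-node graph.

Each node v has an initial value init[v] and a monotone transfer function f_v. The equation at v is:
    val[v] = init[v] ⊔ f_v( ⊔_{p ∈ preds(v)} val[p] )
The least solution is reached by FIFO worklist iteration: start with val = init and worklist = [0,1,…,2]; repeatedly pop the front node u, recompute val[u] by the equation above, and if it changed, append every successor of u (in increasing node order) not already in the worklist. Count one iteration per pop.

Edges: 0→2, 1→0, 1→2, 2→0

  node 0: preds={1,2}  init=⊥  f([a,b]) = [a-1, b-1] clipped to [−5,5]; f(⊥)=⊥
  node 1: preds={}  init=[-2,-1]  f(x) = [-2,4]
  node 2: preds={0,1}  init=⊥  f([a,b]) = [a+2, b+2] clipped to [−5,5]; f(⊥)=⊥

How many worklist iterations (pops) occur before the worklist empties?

5

Iteration log — 5 steps:
  step 1. node 0  ⊔preds=[-2,-1]  new=[-3,-2]  old=⊥  +wl: 
  step 2. node 1  ⊔preds=⊥  new=[-2,4]  old=[-2,-1]  +wl: 0
  step 3. node 2  ⊔preds=[-3,4]  new=[-1,5]  old=⊥  +wl: 
  step 4. node 0  ⊔preds=[-2,5]  new=[-3,4]  old=[-3,-2]  +wl: 2
  step 5. node 2  ⊔preds=[-3,4]  new=[-1,5]  stable

Least fixpoint reached:
  node 0: [-3,4]
  node 1: [-2,4]
  node 2: [-1,5]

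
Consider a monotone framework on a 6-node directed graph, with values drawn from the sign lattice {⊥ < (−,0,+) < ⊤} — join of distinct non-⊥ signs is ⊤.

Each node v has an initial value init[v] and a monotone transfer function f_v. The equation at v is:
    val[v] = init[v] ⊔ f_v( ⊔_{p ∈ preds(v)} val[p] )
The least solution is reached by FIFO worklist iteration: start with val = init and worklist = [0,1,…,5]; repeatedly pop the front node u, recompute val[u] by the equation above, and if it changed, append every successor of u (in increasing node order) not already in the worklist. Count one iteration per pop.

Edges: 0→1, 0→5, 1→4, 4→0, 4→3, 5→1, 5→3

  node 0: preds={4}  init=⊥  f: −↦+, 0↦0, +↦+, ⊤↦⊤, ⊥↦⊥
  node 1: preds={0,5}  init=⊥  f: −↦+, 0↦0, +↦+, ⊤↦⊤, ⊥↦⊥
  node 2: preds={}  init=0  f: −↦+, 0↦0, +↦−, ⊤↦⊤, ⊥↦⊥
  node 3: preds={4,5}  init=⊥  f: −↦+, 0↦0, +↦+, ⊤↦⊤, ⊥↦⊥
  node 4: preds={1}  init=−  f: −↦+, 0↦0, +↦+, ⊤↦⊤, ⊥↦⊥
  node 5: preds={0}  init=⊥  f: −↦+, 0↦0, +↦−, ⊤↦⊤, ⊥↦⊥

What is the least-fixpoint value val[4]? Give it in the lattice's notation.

⊤

Iteration log — 13 steps:
  step 1. node 0  ⊔preds=−  new=+  old=⊥  +wl: 
  step 2. node 1  ⊔preds=+  new=+  old=⊥  +wl: 
  step 3. node 2  ⊔preds=⊥  new=0  stable
  step 4. node 3  ⊔preds=−  new=+  old=⊥  +wl: 
  step 5. node 4  ⊔preds=+  new=⊤  old=−  +wl: 0,3
  step 6. node 5  ⊔preds=+  new=−  old=⊥  +wl: 1
  step 7. node 0  ⊔preds=⊤  new=⊤  old=+  +wl: 5
  step 8. node 3  ⊔preds=⊤  new=⊤  old=+  +wl: 
  step 9. node 1  ⊔preds=⊤  new=⊤  old=+  +wl: 4
  step 10. node 5  ⊔preds=⊤  new=⊤  old=−  +wl: 1,3
  step 11. node 4  ⊔preds=⊤  new=⊤  stable
  step 12. node 1  ⊔preds=⊤  new=⊤  stable
  step 13. node 3  ⊔preds=⊤  new=⊤  stable

Least fixpoint reached:
  node 0: ⊤
  node 1: ⊤
  node 2: 0
  node 3: ⊤
  node 4: ⊤
  node 5: ⊤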